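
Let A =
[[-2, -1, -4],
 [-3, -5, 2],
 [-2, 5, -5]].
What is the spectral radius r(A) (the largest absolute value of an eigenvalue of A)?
r(A) ≈ 7.0043

The eigenvalues of A are the roots of its characteristic polynomial. With M = A (coefficients from the trace, the sum of principal 2x2 minors, and det A):
  p(λ) = det(λ I - M) = λ^3 + 12λ^2 + 24λ - 89.
No integer candidate from the rational root theorem (±divisors of 89) is a root, so the roots are irrational. The cubic discriminant is Δ = -32427 < 0, so there is one real root and a complex-conjugate pair. p(1) = -52 and p(2) = 15 have opposite signs, so a root lies in (1, 2); Newton's method refines it to λ ≈ 1.8141. Dividing out (λ - (1.8141)) leaves approximately λ^2 + 13.8141λ + 49.0602. For λ^2 + 13.8141λ + 49.0602 the discriminant is -5.4113. It is negative, so the remaining roots are the complex-conjugate pair λ ≈ -6.907 ± 1.1631i. Their product equals the constant term, so |λ|^2 ≈ 49.0602 and |λ| ≈ 7.0043.
Thus the eigenvalues (to 4 decimals) are 1.8141 (modulus 1.8141); -6.907 ± 1.1631i (modulus 7.0043). The spectral radius is the largest modulus: r(A) ≈ 7.0043. (Cross-check: r(A) ≤ ||A||_2 ≈ 8.9042; equality holds whenever A is normal, though it can also hold for some non-normal A.)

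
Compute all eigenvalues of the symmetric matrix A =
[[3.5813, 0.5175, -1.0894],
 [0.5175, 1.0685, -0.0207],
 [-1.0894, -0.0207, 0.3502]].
sigma(A) ≈ {0, 1, 4}

A is real symmetric, so its spectrum consists of real eigenvalues. Expanding the characteristic polynomial of the displayed matrix gives
  det(λ I - A) = p(λ) = λ^3 + (-5)λ^2 + (4)λ + (0).
Solving p(λ) = 0 yields eigenvalues ≈ 0, 1, 4. (A is shown rounded to 4 decimals, so these recover the underlying integer eigenvalues to within that precision.)
Verification: the trace of A = 5 equals the sum of eigenvalues 5, and det(A) ≈ 0.0000 matches the eigenvalue product 0.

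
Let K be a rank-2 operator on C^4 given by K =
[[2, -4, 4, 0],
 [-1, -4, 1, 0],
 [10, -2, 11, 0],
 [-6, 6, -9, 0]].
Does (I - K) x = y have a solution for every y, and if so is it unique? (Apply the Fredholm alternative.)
(I - K) is invertible (det(I - K) = -80 ≠ 0), so for every y in C^4 the equation (I - K) x = y has a unique solution.

K has rank 2 and factors as K = U V^T = u1 v1^T + u2 v2^T with u1 = (0, -1, 3, -1), v1 = (3, 0, 3, 0), u2 = (2, 2, 1, -3), v2 = (1, -2, 2, 0) (multiplying out reproduces the displayed K). The nonzero eigenvalues of U V^T coincide with those of the 2 x 2 matrix G = V^T U = [[v1·u1, v1·u2], [v2·u1, v2·u2]] = [[9, 9], [8, 0]], and by the Sylvester determinant identity det(I_4 - U V^T) = det(I_2 - V^T U) = det([[-8, -9], [-8, 1]]) = (-8)(1) - (-9)(-8) = -80. (Direct check: I - K =
[[-1, 4, -4, 0],
 [1, 5, -1, 0],
 [-10, 2, -10, 0],
 [6, -6, 9, 1]]
has determinant -80.) The finite-dimensional Fredholm alternative says: either (I - K) is invertible, or ker(I - K) ≠ {0} and then range(I - K) = ker((I - K)^*)^⊥, with dim ker(I - K) = dim ker((I - K)^*). Since det(I - K) ≠ 0, 1 is not an eigenvalue of K and ker(I - K) = {0}, so we are in the first case: for every y there is a unique x = (I - K)^(-1) y. (Explicitly, by the Woodbury identity, (I - U V^T)^(-1) = I + U (I_2 - G)^(-1) V^T.)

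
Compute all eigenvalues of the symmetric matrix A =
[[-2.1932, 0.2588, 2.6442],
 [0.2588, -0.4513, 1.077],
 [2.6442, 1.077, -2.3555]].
sigma(A) ≈ {-5, -1, 1}

A is real symmetric, so its spectrum consists of real eigenvalues. Expanding the characteristic polynomial of the displayed matrix gives
  det(λ I - A) = p(λ) = λ^3 + (5)λ^2 + (-1)λ + (-5).
Solving p(λ) = 0 yields eigenvalues ≈ -5, -1, 1. (A is shown rounded to 4 decimals, so these recover the underlying integer eigenvalues to within that precision.)
Verification: the trace of A = -5 equals the sum of eigenvalues -5, and det(A) ≈ 4.9997 matches the eigenvalue product 5.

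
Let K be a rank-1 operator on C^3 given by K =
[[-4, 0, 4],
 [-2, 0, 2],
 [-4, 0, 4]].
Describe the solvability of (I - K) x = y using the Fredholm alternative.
(I - K) is invertible (det(I - K) = 1 ≠ 0), so for every y in C^3 the equation (I - K) x = y has a unique solution.

K has rank 1, so it is an outer product K = u v^T: every row of K is a multiple of one row vector. Reading off the entries, u = (-2, -1, -2) and v = (2, 0, -2) (row i of K equals u_i·v^T). A rank-one matrix u v^T satisfies K u = u (v·u) and kills the (2)-dimensional subspace v^⊥, so its characteristic polynomial is lambda^2 (lambda - v·u) with v·u = tr K = 0. Hence the eigenvalues of I - K are 1 (multiplicity 2) and 1 - (0) = 1, so det(I - K) = 1. (Direct check: I - K =
[[5, 0, -4],
 [2, 1, -2],
 [4, 0, -3]]
has determinant 1.) The finite-dimensional Fredholm alternative says: either (I - K) is invertible, or ker(I - K) ≠ {0} and then range(I - K) = ker((I - K)^*)^⊥, with dim ker(I - K) = dim ker((I - K)^*). Since det(I - K) ≠ 0, 1 is not an eigenvalue of K and ker(I - K) = {0}, so we are in the first case: for every y there is a unique x = (I - K)^(-1) y. Explicitly, by the Sherman–Morrison formula, (I - u v^T)^(-1) = I + u v^T/(1 - v·u), i.e. (I - K)^(-1) = I + K.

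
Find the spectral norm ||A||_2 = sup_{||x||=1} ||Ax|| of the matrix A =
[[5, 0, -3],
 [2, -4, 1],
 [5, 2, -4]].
||A||_2 ≈ 8.7792 (= sqrt(largest eigenvalue of A^T A))

||A||_2 = sigma_max(A) = sqrt(lambda_max(A^T A)). Form the symmetric matrix M = A^T A =
[[54, 2, -33],
 [2, 20, -12],
 [-33, -12, 26]].
Its characteristic polynomial (trace, sum of principal 2x2 minors, determinant of M give the coefficients) is
  p(λ) = det(λ I - M) = λ^3 - 100λ^2 + 1767λ - 4.
No integer candidate from the rational root theorem (±divisors of 4) is a root, so the roots are irrational. The cubic discriminant is Δ = 9151273316 > 0, so there are three distinct real roots. p(0) = -4 and p(1) = 1664 have opposite signs, so a root lies in (0, 1); Newton's method refines it to λ ≈ 0.0023. p(22) = 1118 and p(23) = -96 have opposite signs, so a root lies in (22, 23); Newton's method refines it to λ ≈ 22.9228. p(77) = -312 and p(78) = 3974 have opposite signs, so a root lies in (77, 78); Newton's method refines it to λ ≈ 77.0749. Check (Vieta): the three roots sum to 100, matching tr M = 100.
So the eigenvalues of A^T A are ≈ 0.0023, 22.9228, 77.0749 (all ≥ 0, as they must be for A^T A). The largest is λ_max ≈ 77.0749, hence ||A||_2 = sqrt(λ_max) ≈ 8.7792.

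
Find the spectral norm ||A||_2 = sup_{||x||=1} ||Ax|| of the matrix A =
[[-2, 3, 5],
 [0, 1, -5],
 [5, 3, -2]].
||A||_2 ≈ 8.0686 (= sqrt(largest eigenvalue of A^T A))

||A||_2 = sigma_max(A) = sqrt(lambda_max(A^T A)). Form the symmetric matrix M = A^T A =
[[29, 9, -20],
 [9, 19, 4],
 [-20, 4, 54]].
Its characteristic polynomial (trace, sum of principal 2x2 minors, determinant of M give the coefficients) is
  p(λ) = det(λ I - M) = λ^3 - 102λ^2 + 2646λ - 15876.
No integer candidate from the rational root theorem (±divisors of 15876) is a root, so the roots are irrational. The cubic discriminant is Δ = 1670028192 > 0, so there are three distinct real roots. p(8) = -724 and p(9) = 405 have opposite signs, so a root lies in (8, 9); Newton's method refines it to λ ≈ 8.6254. p(28) = 196 and p(29) = -535 have opposite signs, so a root lies in (28, 29); Newton's method refines it to λ ≈ 28.2727. p(65) = -211 and p(66) = 1944 have opposite signs, so a root lies in (65, 66); Newton's method refines it to λ ≈ 65.1019. Check (Vieta): the three roots sum to 102, matching tr M = 102.
So the eigenvalues of A^T A are ≈ 8.6254, 28.2727, 65.1019 (all ≥ 0, as they must be for A^T A). The largest is λ_max ≈ 65.1019, hence ||A||_2 = sqrt(λ_max) ≈ 8.0686.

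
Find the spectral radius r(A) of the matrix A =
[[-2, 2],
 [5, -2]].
r(A) = (4 + sqrt(40))/2 ≈ 5.1623

The eigenvalues of A are the roots of its characteristic polynomial. With M = A (coefficients from the trace and determinant):
  p(λ) = det(λ I - M) = λ^2 + 4λ - 6.
For λ^2 + 4λ - 6 the discriminant is 40. It is nonnegative but not a perfect square, so the roots are real and irrational: λ = (-4 ± sqrt(40))/2 ≈ 1.1623, -5.1623.
Thus the eigenvalues (to 4 decimals) are 1.1623 (modulus 1.1623); -5.1623 (modulus 5.1623). The spectral radius is the largest modulus: r(A) = (4 + sqrt(40))/2 ≈ 5.1623. (Cross-check: r(A) ≤ ||A||_2 ≈ 6; equality holds whenever A is normal, though it can also hold for some non-normal A.)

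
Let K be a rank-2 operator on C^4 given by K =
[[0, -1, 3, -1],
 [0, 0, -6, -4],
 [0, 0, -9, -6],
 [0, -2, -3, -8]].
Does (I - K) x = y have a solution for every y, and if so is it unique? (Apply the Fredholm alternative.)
(I - K) is invertible (det(I - K) = 64 ≠ 0), so for every y in C^4 the equation (I - K) x = y has a unique solution.

K has rank 2 and factors as K = U V^T = u1 v1^T + u2 v2^T with u1 = (0, -2, -3, -3), v1 = (0, 0, 3, 2), u2 = (-1, 0, 0, -2), v2 = (0, 1, -3, 1) (multiplying out reproduces the displayed K). The nonzero eigenvalues of U V^T coincide with those of the 2 x 2 matrix G = V^T U = [[v1·u1, v1·u2], [v2·u1, v2·u2]] = [[-15, -4], [4, -2]], and by the Sylvester determinant identity det(I_4 - U V^T) = det(I_2 - V^T U) = det([[16, 4], [-4, 3]]) = (16)(3) - (4)(-4) = 64. (Direct check: I - K =
[[1, 1, -3, 1],
 [0, 1, 6, 4],
 [0, 0, 10, 6],
 [0, 2, 3, 9]]
has determinant 64.) The finite-dimensional Fredholm alternative says: either (I - K) is invertible, or ker(I - K) ≠ {0} and then range(I - K) = ker((I - K)^*)^⊥, with dim ker(I - K) = dim ker((I - K)^*). Since det(I - K) ≠ 0, 1 is not an eigenvalue of K and ker(I - K) = {0}, so we are in the first case: for every y there is a unique x = (I - K)^(-1) y. (Explicitly, by the Woodbury identity, (I - U V^T)^(-1) = I + U (I_2 - G)^(-1) V^T.)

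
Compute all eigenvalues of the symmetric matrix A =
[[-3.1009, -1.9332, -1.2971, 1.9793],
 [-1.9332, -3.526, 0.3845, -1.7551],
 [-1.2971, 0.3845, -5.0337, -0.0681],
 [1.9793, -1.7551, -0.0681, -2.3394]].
sigma(A) ≈ {-6, -5, -4, 1}

A is real symmetric, so its spectrum consists of real eigenvalues. Expanding the characteristic polynomial of the displayed matrix gives
  det(λ I - A) = p(λ) = λ^4 + (14)λ^3 + (59)λ^2 + (46.0019)λ + (-119.9956).
Solving p(λ) = 0 yields eigenvalues ≈ -6, -5, -4, 1. (A is shown rounded to 4 decimals, so these recover the underlying integer eigenvalues to within that precision.)
Verification: the trace of A = -14 equals the sum of eigenvalues -14, and det(A) ≈ -119.9956 matches the eigenvalue product -120.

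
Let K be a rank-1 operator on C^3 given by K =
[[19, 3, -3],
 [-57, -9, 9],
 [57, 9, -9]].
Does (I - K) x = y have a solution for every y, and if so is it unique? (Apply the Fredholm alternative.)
(I - K) is singular (det(I - K) = 0, i.e. 1 ∈ sigma(K)). (I - K) x = y is solvable iff y ⊥ ker((I - K)^*) = span{(19, 3, -3)}, i.e. iff 19y_1 + 3y_2 - 3y_3 = 0. When solvable, the solutions are x = y + c·(1, -3, 3), c arbitrary (ker(I - K) = span{(1, -3, 3)}, dimension 1).

K has rank 1, so it is an outer product K = u v^T: every row of K is a multiple of one row vector. Reading off the entries, u = (1, -3, 3) and v = (19, 3, -3) (row i of K equals u_i·v^T). A rank-one matrix u v^T satisfies K u = u (v·u) and kills the (2)-dimensional subspace v^⊥, so its characteristic polynomial is lambda^2 (lambda - v·u) with v·u = tr K = 1. Hence the eigenvalues of I - K are 1 (multiplicity 2) and 1 - (1) = 0, so det(I - K) = 0. (Direct check: I - K =
[[-18, -3, 3],
 [57, 10, -9],
 [-57, -9, 10]]
has determinant 0.) So 1 is an eigenvalue of K and (I - K) is not invertible. The finite-dimensional Fredholm alternative says: either (I - K) is invertible, or ker(I - K) ≠ {0} and then range(I - K) = ker((I - K)^*)^⊥, with dim ker(I - K) = dim ker((I - K)^*). We are in the second case, so we need both kernels. Kernel of I - K: (I - K) u = u - u (v·u) = u - u = 0, so ker(I - K) = span{u} = span{(1, -3, 3)} (it is exactly 1-dimensional because rank(I - K) = 2). Kernel of the adjoint: K is real, so (I - K)^* = I - K^T = I - v u^T, and (I - v u^T) v = v - v (u·v) = 0; hence ker((I - K)^*) = span{v} = span{(19, 3, -3)}. Therefore (I - K) x = y is solvable iff <y, v> = 0, i.e. iff 19y_1 + 3y_2 - 3y_3 = 0. When this holds, K y = u (v·y) = 0, so (I - K) y = y and x = y is a particular solution; the full solution set is the line x = y + c·u = y + c·(1, -3, 3), c ∈ C.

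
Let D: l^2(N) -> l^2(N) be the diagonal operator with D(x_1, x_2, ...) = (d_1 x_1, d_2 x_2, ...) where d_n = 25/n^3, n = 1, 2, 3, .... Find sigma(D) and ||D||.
sigma(D) = {25/n^3 : n ≥ 1} ∪ {0}; ||D|| = 25

A bounded diagonal operator on l^2 with diagonal entries d_n has spectrum equal to the closure of {d_n : n ≥ 1}: every d_n is an eigenvalue (with eigenvector e_n), so {d_n} ⊂ sigma(D); the spectrum is closed, so its closure is too; and for lambda not in the closure, (D - lambda I) has bounded inverse (the diagonal entries 1/(d_n - lambda) are bounded). For our sequence d_n = 25/n^3, n = 1, 2, 3, ...:
  - {d_n} = {25/n^3 : n ≥ 1}; the only limit point is 0
  - closure = {25/n^3 : n ≥ 1} ∪ {0}
For the norm: a diagonal operator has ||D|| = sup_n |d_n|. Here d_n = 25/n^3 is positive and decreasing, so sup_n |d_n| = d_1 = 25. So ||D|| = 25.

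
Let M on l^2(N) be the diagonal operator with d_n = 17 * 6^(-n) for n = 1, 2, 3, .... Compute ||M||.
||M|| = 17/6 (attained at n = 1)

For M diagonal, ||M|| = sup_n |d_n|. The sequence d_n = 17 * 6^(-n) is positive and strictly decreasing (ratio 6^(-1) < 1), so the supremum is d_1 = 17/6. Hence ||M|| = 17/6.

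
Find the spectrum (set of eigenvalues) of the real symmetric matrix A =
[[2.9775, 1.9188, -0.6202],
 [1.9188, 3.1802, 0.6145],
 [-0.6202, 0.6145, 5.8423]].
sigma(A) ≈ {1, 5, 6}

A is real symmetric, so its spectrum consists of real eigenvalues. Expanding the characteristic polynomial of the displayed matrix gives
  det(λ I - A) = p(λ) = λ^3 + (-12)λ^2 + (41)λ + (-30).
Solving p(λ) = 0 yields eigenvalues ≈ 1, 5, 6. (A is shown rounded to 4 decimals, so these recover the underlying integer eigenvalues to within that precision.)
Verification: the trace of A = 12 equals the sum of eigenvalues 12, and det(A) ≈ 30.0007 matches the eigenvalue product 30.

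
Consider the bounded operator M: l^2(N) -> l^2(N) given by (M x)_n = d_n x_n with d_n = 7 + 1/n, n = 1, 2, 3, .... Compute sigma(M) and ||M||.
sigma(M) = {7 + 1/n : n ≥ 1} ∪ {7}; ||M|| = 8

A bounded diagonal operator on l^2 with diagonal entries d_n has spectrum equal to the closure of {d_n : n ≥ 1}: every d_n is an eigenvalue (with eigenvector e_n), so {d_n} ⊂ sigma(M); the spectrum is closed, so its closure is too; and for lambda not in the closure, (M - lambda I) has bounded inverse (the diagonal entries 1/(d_n - lambda) are bounded). For our sequence d_n = 7 + 1/n, n = 1, 2, 3, ...:
  - {d_n} = {7 + 1/n : n ≥ 1}; the only limit point is 7
  - closure = {7 + 1/n : n ≥ 1} ∪ {7}
For the norm: a diagonal operator has ||M|| = sup_n |d_n|. Here d_n = 7 + 1/n is positive and decreasing, so sup_n |d_n| = d_1 = 7 + 1 = 8. So ||M|| = 8.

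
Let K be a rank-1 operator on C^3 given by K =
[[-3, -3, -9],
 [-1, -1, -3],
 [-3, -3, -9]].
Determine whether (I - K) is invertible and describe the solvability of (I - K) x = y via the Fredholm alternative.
(I - K) is invertible (det(I - K) = 14 ≠ 0), so for every y in C^3 the equation (I - K) x = y has a unique solution.

K has rank 1, so it is an outer product K = u v^T: every row of K is a multiple of one row vector. Reading off the entries, u = (3, 1, 3) and v = (-1, -1, -3) (row i of K equals u_i·v^T). A rank-one matrix u v^T satisfies K u = u (v·u) and kills the (2)-dimensional subspace v^⊥, so its characteristic polynomial is lambda^2 (lambda - v·u) with v·u = tr K = -13. Hence the eigenvalues of I - K are 1 (multiplicity 2) and 1 - (-13) = 14, so det(I - K) = 14. (Direct check: I - K =
[[4, 3, 9],
 [1, 2, 3],
 [3, 3, 10]]
has determinant 14.) The finite-dimensional Fredholm alternative says: either (I - K) is invertible, or ker(I - K) ≠ {0} and then range(I - K) = ker((I - K)^*)^⊥, with dim ker(I - K) = dim ker((I - K)^*). Since det(I - K) ≠ 0, 1 is not an eigenvalue of K and ker(I - K) = {0}, so we are in the first case: for every y there is a unique x = (I - K)^(-1) y. Explicitly, by the Sherman–Morrison formula, (I - u v^T)^(-1) = I + u v^T/(1 - v·u), i.e. (I - K)^(-1) = I + K/(14).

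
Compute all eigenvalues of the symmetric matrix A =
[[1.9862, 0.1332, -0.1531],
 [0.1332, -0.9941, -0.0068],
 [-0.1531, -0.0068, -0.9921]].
sigma(A) ≈ {-1, 2} (-1 with multiplicity 2)

A is real symmetric, so its spectrum consists of real eigenvalues. Expanding the characteristic polynomial of the displayed matrix gives
  det(λ I - A) = p(λ) = λ^3 + (0)λ^2 + (-3)λ + (-2).
Solving p(λ) = 0 yields eigenvalues ≈ -1, -1, 2. (A is shown rounded to 4 decimals, so these recover the underlying integer eigenvalues to within that precision.)
Verification: the trace of A = 0 equals the sum of eigenvalues 0, and det(A) ≈ 2.0000 matches the eigenvalue product 2.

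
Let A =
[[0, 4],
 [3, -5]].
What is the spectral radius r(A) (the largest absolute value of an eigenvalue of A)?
r(A) = (5 + sqrt(73))/2 ≈ 6.772

The eigenvalues of A are the roots of its characteristic polynomial. With M = A (coefficients from the trace and determinant):
  p(λ) = det(λ I - M) = λ^2 + 5λ - 12.
For λ^2 + 5λ - 12 the discriminant is 73. It is nonnegative but not a perfect square, so the roots are real and irrational: λ = (-5 ± sqrt(73))/2 ≈ 1.772, -6.772.
Thus the eigenvalues (to 4 decimals) are 1.772 (modulus 1.772); -6.772 (modulus 6.772). The spectral radius is the largest modulus: r(A) = (5 + sqrt(73))/2 ≈ 6.772. (Cross-check: r(A) ≤ ||A||_2 ≈ 6.8507; equality holds whenever A is normal, though it can also hold for some non-normal A.)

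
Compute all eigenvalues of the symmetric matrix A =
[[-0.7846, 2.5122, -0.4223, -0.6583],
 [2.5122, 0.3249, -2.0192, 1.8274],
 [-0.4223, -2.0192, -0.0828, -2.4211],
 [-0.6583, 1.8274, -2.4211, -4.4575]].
sigma(A) ≈ {-6, -3, 0, 4}

A is real symmetric, so its spectrum consists of real eigenvalues. Expanding the characteristic polynomial of the displayed matrix gives
  det(λ I - A) = p(λ) = λ^4 + (5)λ^3 + (-18)λ^2 + (-72)λ + (0.0019).
Solving p(λ) = 0 yields eigenvalues ≈ -6, -3, 0, 4. (A is shown rounded to 4 decimals, so these recover the underlying integer eigenvalues to within that precision.)
Verification: the trace of A = -5 equals the sum of eigenvalues -5, and det(A) ≈ 0.0019 matches the eigenvalue product 0.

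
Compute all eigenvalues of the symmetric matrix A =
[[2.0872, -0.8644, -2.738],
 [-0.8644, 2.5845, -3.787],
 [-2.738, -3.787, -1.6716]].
sigma(A) ≈ {-5, 3, 5}

A is real symmetric, so its spectrum consists of real eigenvalues. Expanding the characteristic polynomial of the displayed matrix gives
  det(λ I - A) = p(λ) = λ^3 + (-3)λ^2 + (-25)λ + (75.0022).
Solving p(λ) = 0 yields eigenvalues ≈ -5, 3, 5. (A is shown rounded to 4 decimals, so these recover the underlying integer eigenvalues to within that precision.)
Verification: the trace of A = 3 equals the sum of eigenvalues 3, and det(A) ≈ -75.0022 matches the eigenvalue product -75.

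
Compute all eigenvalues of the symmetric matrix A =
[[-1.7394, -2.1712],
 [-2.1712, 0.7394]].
sigma(A) ≈ {-3, 2}

A is real symmetric, so its spectrum consists of real eigenvalues. Expanding the characteristic polynomial of the displayed matrix gives
  det(λ I - A) = p(λ) = λ^2 + (1)λ + (-6).
Solving p(λ) = 0 yields eigenvalues ≈ -3, 2. (A is shown rounded to 4 decimals, so these recover the underlying integer eigenvalues to within that precision.)
Verification: the trace of A = -1 equals the sum of eigenvalues -1, and det(A) ≈ -6.0002 matches the eigenvalue product -6.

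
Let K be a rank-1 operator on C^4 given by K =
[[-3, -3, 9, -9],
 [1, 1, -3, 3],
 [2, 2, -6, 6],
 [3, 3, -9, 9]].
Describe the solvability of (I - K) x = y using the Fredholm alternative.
(I - K) is singular (det(I - K) = 0, i.e. 1 ∈ sigma(K)). (I - K) x = y is solvable iff y ⊥ ker((I - K)^*) = span{(-1, -1, 3, -3)}, i.e. iff -y_1 - y_2 + 3y_3 - 3y_4 = 0. When solvable, the solutions are x = y + c·(3, -1, -2, -3), c arbitrary (ker(I - K) = span{(3, -1, -2, -3)}, dimension 1).

K has rank 1, so it is an outer product K = u v^T: every row of K is a multiple of one row vector. Reading off the entries, u = (3, -1, -2, -3) and v = (-1, -1, 3, -3) (row i of K equals u_i·v^T). A rank-one matrix u v^T satisfies K u = u (v·u) and kills the (3)-dimensional subspace v^⊥, so its characteristic polynomial is lambda^3 (lambda - v·u) with v·u = tr K = 1. Hence the eigenvalues of I - K are 1 (multiplicity 3) and 1 - (1) = 0, so det(I - K) = 0. (Direct check: I - K =
[[4, 3, -9, 9],
 [-1, 0, 3, -3],
 [-2, -2, 7, -6],
 [-3, -3, 9, -8]]
has determinant 0.) So 1 is an eigenvalue of K and (I - K) is not invertible. The finite-dimensional Fredholm alternative says: either (I - K) is invertible, or ker(I - K) ≠ {0} and then range(I - K) = ker((I - K)^*)^⊥, with dim ker(I - K) = dim ker((I - K)^*). We are in the second case, so we need both kernels. Kernel of I - K: (I - K) u = u - u (v·u) = u - u = 0, so ker(I - K) = span{u} = span{(3, -1, -2, -3)} (it is exactly 1-dimensional because rank(I - K) = 3). Kernel of the adjoint: K is real, so (I - K)^* = I - K^T = I - v u^T, and (I - v u^T) v = v - v (u·v) = 0; hence ker((I - K)^*) = span{v} = span{(-1, -1, 3, -3)}. Therefore (I - K) x = y is solvable iff <y, v> = 0, i.e. iff -y_1 - y_2 + 3y_3 - 3y_4 = 0. When this holds, K y = u (v·y) = 0, so (I - K) y = y and x = y is a particular solution; the full solution set is the line x = y + c·u = y + c·(3, -1, -2, -3), c ∈ C.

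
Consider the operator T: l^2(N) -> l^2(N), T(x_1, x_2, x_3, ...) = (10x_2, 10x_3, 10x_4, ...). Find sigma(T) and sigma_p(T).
sigma(T) = closed disk {z in C : |z| ≤ 10}; sigma_p(T) = open disk {z in C : |z| < 10}

Note T = 10·V where V is the unit left shift (V x)_k = x_{k+1}; so sigma(T) = 10·sigma(V) and ||T|| = 10||V||. ||T x||^2 = 100sum_{k≥2} |x_k|^2 ≤ 100||x||^2, with equality on {x : x_1 = 0}, so ||T|| = 10. For any lambda with |lambda| < 10, set r = lambda/10 (|r| < 1); the vector x = (1, r, r^2, ...) is in l^2 and satisfies T x = 10(r, r^2, ...) = lambda x, so lambda is an eigenvalue. On the boundary |lambda| = 10 the geometric series diverges, so no l^2 eigenvector exists, but these lambda lie in the approximate point spectrum. Hence sigma(T) is the closed disk of radius 10 and sigma_p(T) is the open disk.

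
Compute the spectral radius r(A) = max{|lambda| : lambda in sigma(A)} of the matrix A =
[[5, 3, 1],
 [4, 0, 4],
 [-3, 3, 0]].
r(A) ≈ 6.2022

The eigenvalues of A are the roots of its characteristic polynomial. With M = A (coefficients from the trace, the sum of principal 2x2 minors, and det A):
  p(λ) = det(λ I - M) = λ^3 - 5λ^2 - 21λ + 84.
No integer candidate from the rational root theorem (±divisors of 84) is a root, so the roots are irrational. The cubic discriminant is Δ = 58317 > 0, so there are three distinct real roots. p(-5) = -61 and p(-4) = 24 have opposite signs, so a root lies in (-5, -4); Newton's method refines it to λ ≈ -4.33. p(3) = 3 and p(4) = -16 have opposite signs, so a root lies in (3, 4); Newton's method refines it to λ ≈ 3.1278. p(6) = -6 and p(7) = 35 have opposite signs, so a root lies in (6, 7); Newton's method refines it to λ ≈ 6.2022. Check (Vieta): the three roots sum to 5, matching tr M = 5.
Thus the eigenvalues (to 4 decimals) are -4.33 (modulus 4.33); 3.1278 (modulus 3.1278); 6.2022 (modulus 6.2022). The spectral radius is the largest modulus: r(A) ≈ 6.2022. (Cross-check: r(A) ≤ ||A||_2 ≈ 7.8261; equality holds whenever A is normal, though it can also hold for some non-normal A.)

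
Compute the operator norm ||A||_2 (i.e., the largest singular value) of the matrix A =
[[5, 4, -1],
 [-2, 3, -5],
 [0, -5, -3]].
||A||_2 ≈ 7.5555 (= sqrt(largest eigenvalue of A^T A))

||A||_2 = sigma_max(A) = sqrt(lambda_max(A^T A)). Form the symmetric matrix M = A^T A =
[[29, 14, 5],
 [14, 50, -4],
 [5, -4, 35]].
Its characteristic polynomial (trace, sum of principal 2x2 minors, determinant of M give the coefficients) is
  p(λ) = det(λ I - M) = λ^3 - 114λ^2 + 3978λ - 41616.
No integer candidate from the rational root theorem (±divisors of 41616) is a root, so the roots are irrational. The cubic discriminant is Δ = 176410224 > 0, so there are three distinct real roots. p(19) = -329 and p(20) = 344 have opposite signs, so a root lies in (19, 20); Newton's method refines it to λ ≈ 19.4683. p(37) = 157 and p(38) = -196 have opposite signs, so a root lies in (37, 38); Newton's method refines it to λ ≈ 37.4458. p(57) = -63 and p(58) = 724 have opposite signs, so a root lies in (57, 58); Newton's method refines it to λ ≈ 57.0858. Check (Vieta): the three roots sum to 114, matching tr M = 114.
So the eigenvalues of A^T A are ≈ 19.4683, 37.4458, 57.0858 (all ≥ 0, as they must be for A^T A). The largest is λ_max ≈ 57.0858, hence ||A||_2 = sqrt(λ_max) ≈ 7.5555.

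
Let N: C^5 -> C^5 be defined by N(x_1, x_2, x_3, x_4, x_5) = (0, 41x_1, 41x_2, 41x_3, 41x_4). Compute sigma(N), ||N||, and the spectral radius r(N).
sigma(N) = {0}; ||N|| = 41; r(N) = 0. (N is nilpotent with N^5 = 0.)

On C^5, N is a strictly lower-triangular matrix with 41 on the subdiagonal and zeros elsewhere, so its characteristic polynomial is lambda^5 and every eigenvalue is 0: sigma(N) = {0}. For the operator norm, N e_i = 41e_{i+1} for i = 1, ..., 4 and N e_5 = 0, so the singular values of N are 41 (with multiplicity 4) and 0; hence ||N|| = 41. The spectral radius r(N) = max|lambda| = 0. Note ||N|| > r(N) — characteristic of non-normal nilpotent operators. Indeed N^5 = 0.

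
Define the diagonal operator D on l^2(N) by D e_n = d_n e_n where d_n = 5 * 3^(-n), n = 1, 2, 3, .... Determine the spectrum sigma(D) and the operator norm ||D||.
sigma(D) = {5 * 3^(-n) : n ≥ 1} ∪ {0}; ||D|| = 5/3

A bounded diagonal operator on l^2 with diagonal entries d_n has spectrum equal to the closure of {d_n : n ≥ 1}: every d_n is an eigenvalue (with eigenvector e_n), so {d_n} ⊂ sigma(D); the spectrum is closed, so its closure is too; and for lambda not in the closure, (D - lambda I) has bounded inverse (the diagonal entries 1/(d_n - lambda) are bounded). For our sequence d_n = 5 * 3^(-n), n = 1, 2, 3, ...:
  - {d_n} = {5 * 3^(-n) : n ≥ 1}; the only limit point is 0
  - closure = {5 * 3^(-n) : n ≥ 1} ∪ {0}
For the norm: a diagonal operator has ||D|| = sup_n |d_n|. Here d_n = 5 * 3^(-n) is positive and decreasing, so sup_n |d_n| = d_1 = 5/3. So ||D|| = 5/3.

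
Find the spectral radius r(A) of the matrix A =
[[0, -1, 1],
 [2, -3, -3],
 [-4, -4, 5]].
r(A) = (1 + sqrt(89))/2 ≈ 5.217

The eigenvalues of A are the roots of its characteristic polynomial. With M = A (coefficients from the trace, the sum of principal 2x2 minors, and det A):
  p(λ) = det(λ I - M) = λ^3 - 2λ^2 - 21λ + 22.
By the rational root theorem any rational root is an integer divisor of 22. Testing λ = 1: p(1) = 1 - 2 - 21 + 22 = 0, so λ = 1 is a root. Dividing out (λ - 1) leaves p(λ) = (λ - 1)(λ^2 - λ - 22). For λ^2 - λ - 22 the discriminant is 89. It is nonnegative but not a perfect square, so the roots are real and irrational: λ = (1 ± sqrt(89))/2 ≈ 5.217, -4.217.
Thus the eigenvalues (to 4 decimals) are 5.217 (modulus 5.217); -4.217 (modulus 4.217); 1 (modulus 1). The spectral radius is the largest modulus: r(A) = (1 + sqrt(89))/2 ≈ 5.217. (Cross-check: r(A) ≤ ||A||_2 ≈ 7.8378; equality holds whenever A is normal, though it can also hold for some non-normal A.)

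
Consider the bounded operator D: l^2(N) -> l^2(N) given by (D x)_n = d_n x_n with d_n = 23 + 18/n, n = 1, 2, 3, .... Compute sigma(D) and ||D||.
sigma(D) = {23 + 18/n : n ≥ 1} ∪ {23}; ||D|| = 41

A bounded diagonal operator on l^2 with diagonal entries d_n has spectrum equal to the closure of {d_n : n ≥ 1}: every d_n is an eigenvalue (with eigenvector e_n), so {d_n} ⊂ sigma(D); the spectrum is closed, so its closure is too; and for lambda not in the closure, (D - lambda I) has bounded inverse (the diagonal entries 1/(d_n - lambda) are bounded). For our sequence d_n = 23 + 18/n, n = 1, 2, 3, ...:
  - {d_n} = {23 + 18/n : n ≥ 1}; the only limit point is 23
  - closure = {23 + 18/n : n ≥ 1} ∪ {23}
For the norm: a diagonal operator has ||D|| = sup_n |d_n|. Here d_n = 23 + 18/n is positive and decreasing, so sup_n |d_n| = d_1 = 23 + 18 = 41. So ||D|| = 41.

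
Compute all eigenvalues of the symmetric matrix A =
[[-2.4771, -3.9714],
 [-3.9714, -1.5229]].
sigma(A) ≈ {-6, 2}

A is real symmetric, so its spectrum consists of real eigenvalues. Expanding the characteristic polynomial of the displayed matrix gives
  det(λ I - A) = p(λ) = λ^2 + (4)λ + (-12).
Solving p(λ) = 0 yields eigenvalues ≈ -6, 2. (A is shown rounded to 4 decimals, so these recover the underlying integer eigenvalues to within that precision.)
Verification: the trace of A = -4 equals the sum of eigenvalues -4, and det(A) ≈ -11.9996 matches the eigenvalue product -12.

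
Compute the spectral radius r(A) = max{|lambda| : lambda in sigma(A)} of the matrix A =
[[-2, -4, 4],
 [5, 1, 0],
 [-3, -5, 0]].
r(A) ≈ 5.8382

The eigenvalues of A are the roots of its characteristic polynomial. With M = A (coefficients from the trace, the sum of principal 2x2 minors, and det A):
  p(λ) = det(λ I - M) = λ^3 + λ^2 + 30λ + 88.
No integer candidate from the rational root theorem (±divisors of 88) is a root, so the roots are irrational. The cubic discriminant is Δ = -269020 < 0, so there is one real root and a complex-conjugate pair. p(-3) = -20 and p(-2) = 24 have opposite signs, so a root lies in (-3, -2); Newton's method refines it to λ ≈ -2.5818. Dividing out (λ - (-2.5818)) leaves approximately λ^2 - 1.5818λ + 34.0841. For λ^2 - 1.5818λ + 34.0841 the discriminant is -133.8341. It is negative, so the remaining roots are the complex-conjugate pair λ ≈ 0.7909 ± 5.7843i. Their product equals the constant term, so |λ|^2 ≈ 34.0841 and |λ| ≈ 5.8382.
Thus the eigenvalues (to 4 decimals) are -2.5818 (modulus 2.5818); 0.7909 ± 5.7843i (modulus 5.8382). The spectral radius is the largest modulus: r(A) ≈ 5.8382. (Cross-check: r(A) ≤ ||A||_2 ≈ 8.5588; equality holds whenever A is normal, though it can also hold for some non-normal A.)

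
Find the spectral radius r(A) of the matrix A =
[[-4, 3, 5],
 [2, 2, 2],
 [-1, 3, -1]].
r(A) ≈ 4.1937

The eigenvalues of A are the roots of its characteristic polynomial. With M = A (coefficients from the trace, the sum of principal 2x2 minors, and det A):
  p(λ) = det(λ I - M) = λ^3 + 3λ^2 - 13λ - 72.
No integer candidate from the rational root theorem (±divisors of 72) is a root, so the roots are irrational. The cubic discriminant is Δ = -71339 < 0, so there is one real root and a complex-conjugate pair. p(4) = -12 and p(5) = 63 have opposite signs, so a root lies in (4, 5); Newton's method refines it to λ ≈ 4.1937. Dividing out (λ - (4.1937)) leaves approximately λ^2 + 7.1937λ + 17.1685. For λ^2 + 7.1937λ + 17.1685 the discriminant is -16.9243. It is negative, so the remaining roots are the complex-conjugate pair λ ≈ -3.5969 ± 2.057i. Their product equals the constant term, so |λ|^2 ≈ 17.1685 and |λ| ≈ 4.1435.
Thus the eigenvalues (to 4 decimals) are 4.1937 (modulus 4.1937); -3.5969 ± 2.057i (modulus 4.1435). The spectral radius is the largest modulus: r(A) ≈ 4.1937. (Cross-check: r(A) ≤ ||A||_2 ≈ 7.2954; equality holds whenever A is normal, though it can also hold for some non-normal A.)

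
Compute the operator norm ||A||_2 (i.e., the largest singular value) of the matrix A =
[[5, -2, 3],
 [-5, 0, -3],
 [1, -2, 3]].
||A||_2 ≈ 8.8377 (= sqrt(largest eigenvalue of A^T A))

||A||_2 = sigma_max(A) = sqrt(lambda_max(A^T A)). Form the symmetric matrix M = A^T A =
[[51, -12, 33],
 [-12, 8, -12],
 [33, -12, 27]].
Its characteristic polynomial (trace, sum of principal 2x2 minors, determinant of M give the coefficients) is
  p(λ) = det(λ I - M) = λ^3 - 86λ^2 + 624λ - 576.
No integer candidate from the rational root theorem (±divisors of 576) is a root, so the roots are irrational. The cubic discriminant is Δ = 989899776 > 0, so there are three distinct real roots. p(1) = -37 and p(2) = 336 have opposite signs, so a root lies in (1, 2); Newton's method refines it to λ ≈ 1.0826. p(6) = 288 and p(7) = -79 have opposite signs, so a root lies in (6, 7); Newton's method refines it to λ ≈ 6.8122. p(78) = -576 and p(79) = 5033 have opposite signs, so a root lies in (78, 79); Newton's method refines it to λ ≈ 78.1052. Check (Vieta): the three roots sum to 86, matching tr M = 86.
So the eigenvalues of A^T A are ≈ 1.0826, 6.8122, 78.1052 (all ≥ 0, as they must be for A^T A). The largest is λ_max ≈ 78.1052, hence ||A||_2 = sqrt(λ_max) ≈ 8.8377.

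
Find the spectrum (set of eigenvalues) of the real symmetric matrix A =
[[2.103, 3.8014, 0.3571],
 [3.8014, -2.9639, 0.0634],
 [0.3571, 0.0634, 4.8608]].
sigma(A) ≈ {-5, 4, 5}

A is real symmetric, so its spectrum consists of real eigenvalues. Expanding the characteristic polynomial of the displayed matrix gives
  det(λ I - A) = p(λ) = λ^3 + (-4)λ^2 + (-25)λ + (99.9978).
Solving p(λ) = 0 yields eigenvalues ≈ -5, 4, 5. (A is shown rounded to 4 decimals, so these recover the underlying integer eigenvalues to within that precision.)
Verification: the trace of A = 4 equals the sum of eigenvalues 4, and det(A) ≈ -99.9978 matches the eigenvalue product -100.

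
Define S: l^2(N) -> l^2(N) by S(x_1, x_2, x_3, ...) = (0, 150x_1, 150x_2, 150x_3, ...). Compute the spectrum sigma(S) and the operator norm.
sigma(S) = closed disk {z in C : |z| ≤ 150}; ||S|| = 150

Note S = 150·U where U is the unit right shift (U x)_k = x_{k-1} (with x_0 := 0); so ||S|| = 150||U|| and sigma(S) = 150·sigma(U). ||S x||^2 = sum_{k≥1} |150x_k|^2 = 22500||x||^2, so ||S|| = 150 and sigma(S) ⊂ {|z| ≤ 150}. For any |lambda| < 150, the equation (S - lambda I) x = 0 forces x_1 = 0, then 150x_k = lambda x_{k+1} ⇒ x = 0, so S has no eigenvalues. But (S - lambda I) is not surjective for |lambda| < 150: solving (S - lambda I) x = e_1 would require x_n proportional to (lambda/150)^(-n), which is not in l^2. So every |lambda| < 150 lies in the residual spectrum. The boundary |lambda| = 150 is in the approximate point spectrum (the spectrum is closed). Hence sigma(S) is the closed disk of radius 150.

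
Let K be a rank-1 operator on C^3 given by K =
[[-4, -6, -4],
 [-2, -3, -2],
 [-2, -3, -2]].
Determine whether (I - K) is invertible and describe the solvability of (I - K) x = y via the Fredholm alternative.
(I - K) is invertible (det(I - K) = 10 ≠ 0), so for every y in C^3 the equation (I - K) x = y has a unique solution.

K has rank 1, so it is an outer product K = u v^T: every row of K is a multiple of one row vector. Reading off the entries, u = (2, 1, 1) and v = (-2, -3, -2) (row i of K equals u_i·v^T). A rank-one matrix u v^T satisfies K u = u (v·u) and kills the (2)-dimensional subspace v^⊥, so its characteristic polynomial is lambda^2 (lambda - v·u) with v·u = tr K = -9. Hence the eigenvalues of I - K are 1 (multiplicity 2) and 1 - (-9) = 10, so det(I - K) = 10. (Direct check: I - K =
[[5, 6, 4],
 [2, 4, 2],
 [2, 3, 3]]
has determinant 10.) The finite-dimensional Fredholm alternative says: either (I - K) is invertible, or ker(I - K) ≠ {0} and then range(I - K) = ker((I - K)^*)^⊥, with dim ker(I - K) = dim ker((I - K)^*). Since det(I - K) ≠ 0, 1 is not an eigenvalue of K and ker(I - K) = {0}, so we are in the first case: for every y there is a unique x = (I - K)^(-1) y. Explicitly, by the Sherman–Morrison formula, (I - u v^T)^(-1) = I + u v^T/(1 - v·u), i.e. (I - K)^(-1) = I + K/(10).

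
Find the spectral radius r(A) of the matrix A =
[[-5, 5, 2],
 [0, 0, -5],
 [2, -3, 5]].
r(A) ≈ 6.9009

The eigenvalues of A are the roots of its characteristic polynomial. With M = A (coefficients from the trace, the sum of principal 2x2 minors, and det A):
  p(λ) = det(λ I - M) = λ^3 - 44λ - 25.
No integer candidate from the rational root theorem (±divisors of 25) is a root, so the roots are irrational. The cubic discriminant is Δ = 323861 > 0, so there are three distinct real roots. p(-7) = -60 and p(-6) = 23 have opposite signs, so a root lies in (-7, -6); Newton's method refines it to λ ≈ -6.3285. p(-1) = 18 and p(0) = -25 have opposite signs, so a root lies in (-1, 0); Newton's method refines it to λ ≈ -0.5724. p(6) = -73 and p(7) = 10 have opposite signs, so a root lies in (6, 7); Newton's method refines it to λ ≈ 6.9009. Check (Vieta): the three roots sum to 0, matching tr M = 0.
Thus the eigenvalues (to 4 decimals) are -6.3285 (modulus 6.3285); -0.5724 (modulus 0.5724); 6.9009 (modulus 6.9009). The spectral radius is the largest modulus: r(A) ≈ 6.9009. (Cross-check: r(A) ≤ ||A||_2 ≈ 7.9987; equality holds whenever A is normal, though it can also hold for some non-normal A.)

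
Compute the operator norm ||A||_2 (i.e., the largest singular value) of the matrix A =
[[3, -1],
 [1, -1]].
||A||_2 = sqrt((12 + sqrt(128))/2) ≈ 3.4142 (= sqrt(largest eigenvalue of A^T A))

||A||_2 = sigma_max(A) = sqrt(lambda_max(A^T A)). Form the symmetric matrix M = A^T A =
[[10, -4],
 [-4, 2]].
Its characteristic polynomial (trace, determinant of M give the coefficients) is
  p(λ) = det(λ I - M) = λ^2 - 12λ + 4.
For λ^2 - 12λ + 4 the discriminant is 128. It is nonnegative but not a perfect square, so the roots are real and irrational: λ = (12 ± sqrt(128))/2 ≈ 11.6569, 0.3431.
So the eigenvalues of A^T A are ≈ 0.3431, 11.6569 (all ≥ 0, as they must be for A^T A). The largest is λ_max = (12 + sqrt(128))/2 ≈ 11.6569, hence ||A||_2 = sqrt(λ_max) = sqrt((12 + sqrt(128))/2) ≈ 3.4142.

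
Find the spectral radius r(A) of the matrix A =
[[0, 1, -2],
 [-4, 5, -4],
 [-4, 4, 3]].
r(A) = sqrt(20) ≈ 4.4721

The eigenvalues of A are the roots of its characteristic polynomial. With M = A (coefficients from the trace, the sum of principal 2x2 minors, and det A):
  p(λ) = det(λ I - M) = λ^3 - 8λ^2 + 27λ - 20.
By the rational root theorem any rational root is an integer divisor of 20. Testing λ = 1: p(1) = 1 - 8 + 27 - 20 = 0, so λ = 1 is a root. Dividing out (λ - 1) leaves p(λ) = (λ - 1)(λ^2 - 7λ + 20). For λ^2 - 7λ + 20 the discriminant is -31. It is negative, so the roots are the complex-conjugate pair λ = 7/2 ± (sqrt(31)/2) i ≈ 3.5 ± 2.7839i. For a conjugate pair the product of the roots equals the constant term, so |λ|^2 = 20 and |λ| = sqrt(20) ≈ 4.4721.
Thus the eigenvalues (to 4 decimals) are 3.5 ± 2.7839i (modulus 4.4721); 1 (modulus 1). The spectral radius is the largest modulus: r(A) = sqrt(20) ≈ 4.4721. (Cross-check: r(A) ≤ ||A||_2 ≈ 8.6933; equality holds whenever A is normal, though it can also hold for some non-normal A.)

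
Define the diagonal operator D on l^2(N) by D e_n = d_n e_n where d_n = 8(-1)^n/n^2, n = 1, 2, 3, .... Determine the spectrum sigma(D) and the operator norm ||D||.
sigma(D) = {8(-1)^n/n^2 : n ≥ 1} ∪ {0}; ||D|| = 8

A bounded diagonal operator on l^2 with diagonal entries d_n has spectrum equal to the closure of {d_n : n ≥ 1}: every d_n is an eigenvalue (with eigenvector e_n), so {d_n} ⊂ sigma(D); the spectrum is closed, so its closure is too; and for lambda not in the closure, (D - lambda I) has bounded inverse (the diagonal entries 1/(d_n - lambda) are bounded). For our sequence d_n = 8(-1)^n/n^2, n = 1, 2, 3, ...:
  - {d_n} = {8(-1)^n/n^2 : n ≥ 1}; the only limit point is 0
  - closure = {8(-1)^n/n^2 : n ≥ 1} ∪ {0}
For the norm: a diagonal operator has ||D|| = sup_n |d_n|. Here |d_n| = 8/n^2 is decreasing, so sup_n |d_n| = |d_1| = 8. So ||D|| = 8.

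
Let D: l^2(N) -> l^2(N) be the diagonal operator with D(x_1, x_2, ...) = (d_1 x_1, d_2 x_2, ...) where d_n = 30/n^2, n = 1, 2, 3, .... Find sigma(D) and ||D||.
sigma(D) = {30/n^2 : n ≥ 1} ∪ {0}; ||D|| = 30

A bounded diagonal operator on l^2 with diagonal entries d_n has spectrum equal to the closure of {d_n : n ≥ 1}: every d_n is an eigenvalue (with eigenvector e_n), so {d_n} ⊂ sigma(D); the spectrum is closed, so its closure is too; and for lambda not in the closure, (D - lambda I) has bounded inverse (the diagonal entries 1/(d_n - lambda) are bounded). For our sequence d_n = 30/n^2, n = 1, 2, 3, ...:
  - {d_n} = {30/n^2 : n ≥ 1}; the only limit point is 0
  - closure = {30/n^2 : n ≥ 1} ∪ {0}
For the norm: a diagonal operator has ||D|| = sup_n |d_n|. Here d_n = 30/n^2 is positive and decreasing, so sup_n |d_n| = d_1 = 30. So ||D|| = 30.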